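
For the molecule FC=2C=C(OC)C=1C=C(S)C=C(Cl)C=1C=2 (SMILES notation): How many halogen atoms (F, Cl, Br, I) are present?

Halogen atoms appear at heavy-atom positions 1, 13 (1×Cl, 1×F).
Other groups present: 1 ether, 1 thiol.
Halogen count: 2.

2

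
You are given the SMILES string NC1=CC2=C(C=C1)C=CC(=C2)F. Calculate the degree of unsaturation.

7

Molecular formula: C10H8FN.
DoU = (2C + 2 + N − H − X) / 2, where X is the halogen count and O/S are ignored.
    = (2·10 + 2 + 1 − 8 − 1) / 2 = 14 / 2 = 7.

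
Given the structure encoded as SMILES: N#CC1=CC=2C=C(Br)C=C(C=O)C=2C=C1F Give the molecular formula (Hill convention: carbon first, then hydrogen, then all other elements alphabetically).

C12H5BrFNO

Walk through each heavy atom and fill implicit hydrogens from standard valence (C 4, N 3, O 2, S 2, halogen 1):
  atom 1: N, bond orders sum to 3 (valence 3) → 0 H
  atom 2: C, bond orders sum to 4 (valence 4) → 0 H
  atom 3: C, bond orders sum to 4 (valence 4) → 0 H
  atom 4: C, bond orders sum to 3 (valence 4) → 1 H
  atom 5: C, bond orders sum to 4 (valence 4) → 0 H
  atom 6: C, bond orders sum to 3 (valence 4) → 1 H
  atom 7: C, bond orders sum to 4 (valence 4) → 0 H
  atom 8: Br (halogen, monovalent) → 0 H
  atom 9: C, bond orders sum to 3 (valence 4) → 1 H
  atom 10: C, bond orders sum to 4 (valence 4) → 0 H
  atom 11: C, bond orders sum to 3 (valence 4) → 1 H
  atom 12: O, bond orders sum to 2 (valence 2) → 0 H
  atom 13: C, bond orders sum to 4 (valence 4) → 0 H
  atom 14: C, bond orders sum to 3 (valence 4) → 1 H
  atom 15: C, bond orders sum to 4 (valence 4) → 0 H
  atom 16: F (halogen, monovalent) → 0 H
Totals → C:12, H:5, Br:1, F:1, N:1, O:1.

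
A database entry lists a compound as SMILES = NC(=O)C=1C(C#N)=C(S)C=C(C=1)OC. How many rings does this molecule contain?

In SMILES, each pair of matching ring-closure digits denotes one ring-closing bond; the number of such bonds equals the number of independent rings.
Ring-closure bonds here: 1.

1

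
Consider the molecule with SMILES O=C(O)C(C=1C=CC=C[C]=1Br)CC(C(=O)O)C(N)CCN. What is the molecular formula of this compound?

Walk through each heavy atom and fill implicit hydrogens from standard valence (C 4, N 3, O 2, S 2, halogen 1):
  atom 1: O, bond orders sum to 2 (valence 2) → 0 H
  atom 2: C, bond orders sum to 4 (valence 4) → 0 H
  atom 3: O, bond orders sum to 1 (valence 2) → 1 H
  atom 4: C, bond orders sum to 3 (valence 4) → 1 H
  atom 5: C, bond orders sum to 4 (valence 4) → 0 H
  atom 6: C, bond orders sum to 3 (valence 4) → 1 H
  atom 7: C, bond orders sum to 3 (valence 4) → 1 H
  atom 8: C, bond orders sum to 3 (valence 4) → 1 H
  atom 9: C, bond orders sum to 3 (valence 4) → 1 H
  atom 10: C with explicit H count 0
  atom 11: Br (halogen, monovalent) → 0 H
  atom 12: C, bond orders sum to 2 (valence 4) → 2 H
  atom 13: C, bond orders sum to 3 (valence 4) → 1 H
  atom 14: C, bond orders sum to 4 (valence 4) → 0 H
  atom 15: O, bond orders sum to 2 (valence 2) → 0 H
  atom 16: O, bond orders sum to 1 (valence 2) → 1 H
  atom 17: C, bond orders sum to 3 (valence 4) → 1 H
  atom 18: N, bond orders sum to 1 (valence 3) → 2 H
  atom 19: C, bond orders sum to 2 (valence 4) → 2 H
  atom 20: C, bond orders sum to 2 (valence 4) → 2 H
  atom 21: N, bond orders sum to 1 (valence 3) → 2 H
Totals → C:14, H:19, Br:1, N:2, O:4.
In Hill order: C14H19BrN2O4.

C14H19BrN2O4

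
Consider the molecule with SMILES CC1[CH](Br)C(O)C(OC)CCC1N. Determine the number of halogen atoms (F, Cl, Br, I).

1

Halogen atoms appear at heavy-atom position 4 (1×Br).
Other groups present: 1 ether, 1 hydroxyl, 1 primary amine.
Halogen count: 1.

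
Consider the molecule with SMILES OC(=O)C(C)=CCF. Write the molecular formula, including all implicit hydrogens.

C5H7FO2

Walk through each heavy atom and fill implicit hydrogens from standard valence (C 4, N 3, O 2, S 2, halogen 1):
  atom 1: O, bond orders sum to 1 (valence 2) → 1 H
  atom 2: C, bond orders sum to 4 (valence 4) → 0 H
  atom 3: O, bond orders sum to 2 (valence 2) → 0 H
  atom 4: C, bond orders sum to 4 (valence 4) → 0 H
  atom 5: C, bond orders sum to 1 (valence 4) → 3 H
  atom 6: C, bond orders sum to 3 (valence 4) → 1 H
  atom 7: C, bond orders sum to 2 (valence 4) → 2 H
  atom 8: F (halogen, monovalent) → 0 H
Totals → C:5, H:7, F:1, O:2.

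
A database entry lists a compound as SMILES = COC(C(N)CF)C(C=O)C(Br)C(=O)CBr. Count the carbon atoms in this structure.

Count every carbon token in the SMILES (each C, including those in ring-closure positions and inside branches).
Carbon count: 9.

9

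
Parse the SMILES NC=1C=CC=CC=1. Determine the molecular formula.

C6H7N

Walk through each heavy atom and fill implicit hydrogens from standard valence (C 4, N 3, O 2, S 2, halogen 1):
  atom 1: N, bond orders sum to 1 (valence 3) → 2 H
  atom 2: C, bond orders sum to 4 (valence 4) → 0 H
  atom 3: C, bond orders sum to 3 (valence 4) → 1 H
  atom 4: C, bond orders sum to 3 (valence 4) → 1 H
  atom 5: C, bond orders sum to 3 (valence 4) → 1 H
  atom 6: C, bond orders sum to 3 (valence 4) → 1 H
  atom 7: C, bond orders sum to 3 (valence 4) → 1 H
Totals → C:6, H:7, N:1.
In Hill order: C6H7N.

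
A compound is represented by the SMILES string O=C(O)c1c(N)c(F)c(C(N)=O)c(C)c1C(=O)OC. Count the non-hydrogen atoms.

19

Every atom symbol written in the SMILES (organic subset) is one heavy atom; implicit H are not written.
Heavy atoms by element → C:11, F:1, N:2, O:5.
Total: 19.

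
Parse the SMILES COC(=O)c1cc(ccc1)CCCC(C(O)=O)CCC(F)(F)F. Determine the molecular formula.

Walk through each heavy atom and fill implicit hydrogens from standard valence (C 4, N 3, O 2, S 2, halogen 1); for lowercase aromatic atoms, an aromatic c carries 1 H when it has two neighbours and 0 H with three, and aromatic n carries 0 H:
  atom 1: C, bond orders sum to 1 (valence 4) → 3 H
  atom 2: O, bond orders sum to 2 (valence 2) → 0 H
  atom 3: C, bond orders sum to 4 (valence 4) → 0 H
  atom 4: O, bond orders sum to 2 (valence 2) → 0 H
  atom 5: aromatic c, 3 neighbours → 0 H
  atom 6: aromatic c, 2 neighbours → 1 H
  atom 7: aromatic c, 3 neighbours → 0 H
  atom 8: aromatic c, 2 neighbours → 1 H
  atom 9: aromatic c, 2 neighbours → 1 H
  atom 10: aromatic c, 2 neighbours → 1 H
  atom 11: C, bond orders sum to 2 (valence 4) → 2 H
  atom 12: C, bond orders sum to 2 (valence 4) → 2 H
  atom 13: C, bond orders sum to 2 (valence 4) → 2 H
  atom 14: C, bond orders sum to 3 (valence 4) → 1 H
  atom 15: C, bond orders sum to 4 (valence 4) → 0 H
  atom 16: O, bond orders sum to 1 (valence 2) → 1 H
  atom 17: O, bond orders sum to 2 (valence 2) → 0 H
  atom 18: C, bond orders sum to 2 (valence 4) → 2 H
  atom 19: C, bond orders sum to 2 (valence 4) → 2 H
  atom 20: C, bond orders sum to 4 (valence 4) → 0 H
  atom 21: F (halogen, monovalent) → 0 H
  atom 22: F (halogen, monovalent) → 0 H
  atom 23: F (halogen, monovalent) → 0 H
Totals → C:16, H:19, F:3, O:4.

C16H19F3O4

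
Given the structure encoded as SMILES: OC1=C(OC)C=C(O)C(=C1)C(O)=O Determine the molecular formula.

Walk through each heavy atom and fill implicit hydrogens from standard valence (C 4, N 3, O 2, S 2, halogen 1):
  atom 1: O, bond orders sum to 1 (valence 2) → 1 H
  atom 2: C, bond orders sum to 4 (valence 4) → 0 H
  atom 3: C, bond orders sum to 4 (valence 4) → 0 H
  atom 4: O, bond orders sum to 2 (valence 2) → 0 H
  atom 5: C, bond orders sum to 1 (valence 4) → 3 H
  atom 6: C, bond orders sum to 3 (valence 4) → 1 H
  atom 7: C, bond orders sum to 4 (valence 4) → 0 H
  atom 8: O, bond orders sum to 1 (valence 2) → 1 H
  atom 9: C, bond orders sum to 4 (valence 4) → 0 H
  atom 10: C, bond orders sum to 3 (valence 4) → 1 H
  atom 11: C, bond orders sum to 4 (valence 4) → 0 H
  atom 12: O, bond orders sum to 1 (valence 2) → 1 H
  atom 13: O, bond orders sum to 2 (valence 2) → 0 H
Totals → C:8, H:8, O:5.

C8H8O5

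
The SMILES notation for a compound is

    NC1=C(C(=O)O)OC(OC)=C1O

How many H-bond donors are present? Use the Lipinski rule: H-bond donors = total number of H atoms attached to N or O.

4

Donors: find every N or O and count the H atoms it carries.
  atom 1 (N): bond orders sum to 1 → 2 H
  atom 5 (O): bond orders sum to 2 → 0 H
  atom 6 (O): bond orders sum to 1 → 1 H
  atom 7 (O): bond orders sum to 2 → 0 H
  atom 9 (O): bond orders sum to 2 → 0 H
  atom 12 (O): bond orders sum to 1 → 1 H
Lipinski HBD = 4.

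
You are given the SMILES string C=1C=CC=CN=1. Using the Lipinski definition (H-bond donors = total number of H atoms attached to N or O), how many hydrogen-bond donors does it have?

Donors: find every N or O and count the H atoms it carries.
  atom 6 (N): bond orders sum to 3 → 0 H
Lipinski HBD = 0.

0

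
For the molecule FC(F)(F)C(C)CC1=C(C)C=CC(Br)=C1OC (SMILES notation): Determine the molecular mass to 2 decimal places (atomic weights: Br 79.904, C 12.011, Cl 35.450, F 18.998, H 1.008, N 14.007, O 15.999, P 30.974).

311.14 g/mol

First, the molecular formula is C12H14BrF3O (counting implicit H from valence).
  Br: 1 × 79.904 = 79.904
  C: 12 × 12.011 = 144.132
  F: 3 × 18.998 = 56.994
  H: 14 × 1.008 = 14.112
  O: 1 × 15.999 = 15.999
Sum: 1×79.904 + 12×12.011 + 3×18.998 + 14×1.008 + 1×15.999 = 311.141 → 311.14 g/mol.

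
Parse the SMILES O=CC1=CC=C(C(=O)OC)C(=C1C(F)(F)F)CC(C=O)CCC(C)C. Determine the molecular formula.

Walk through each heavy atom and fill implicit hydrogens from standard valence (C 4, N 3, O 2, S 2, halogen 1):
  atom 1: O, bond orders sum to 2 (valence 2) → 0 H
  atom 2: C, bond orders sum to 3 (valence 4) → 1 H
  atom 3: C, bond orders sum to 4 (valence 4) → 0 H
  atom 4: C, bond orders sum to 3 (valence 4) → 1 H
  atom 5: C, bond orders sum to 3 (valence 4) → 1 H
  atom 6: C, bond orders sum to 4 (valence 4) → 0 H
  atom 7: C, bond orders sum to 4 (valence 4) → 0 H
  atom 8: O, bond orders sum to 2 (valence 2) → 0 H
  atom 9: O, bond orders sum to 2 (valence 2) → 0 H
  atom 10: C, bond orders sum to 1 (valence 4) → 3 H
  atom 11: C, bond orders sum to 4 (valence 4) → 0 H
  atom 12: C, bond orders sum to 4 (valence 4) → 0 H
  atom 13: C, bond orders sum to 4 (valence 4) → 0 H
  atom 14: F (halogen, monovalent) → 0 H
  atom 15: F (halogen, monovalent) → 0 H
  atom 16: F (halogen, monovalent) → 0 H
  atom 17: C, bond orders sum to 2 (valence 4) → 2 H
  atom 18: C, bond orders sum to 3 (valence 4) → 1 H
  atom 19: C, bond orders sum to 3 (valence 4) → 1 H
  atom 20: O, bond orders sum to 2 (valence 2) → 0 H
  atom 21: C, bond orders sum to 2 (valence 4) → 2 H
  atom 22: C, bond orders sum to 2 (valence 4) → 2 H
  atom 23: C, bond orders sum to 3 (valence 4) → 1 H
  atom 24: C, bond orders sum to 1 (valence 4) → 3 H
  atom 25: C, bond orders sum to 1 (valence 4) → 3 H
Totals → C:18, H:21, F:3, O:4.

C18H21F3O4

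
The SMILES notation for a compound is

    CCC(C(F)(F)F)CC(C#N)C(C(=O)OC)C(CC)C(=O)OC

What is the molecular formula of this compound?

C15H22F3NO4

Walk through each heavy atom and fill implicit hydrogens from standard valence (C 4, N 3, O 2, S 2, halogen 1):
  atom 1: C, bond orders sum to 1 (valence 4) → 3 H
  atom 2: C, bond orders sum to 2 (valence 4) → 2 H
  atom 3: C, bond orders sum to 3 (valence 4) → 1 H
  atom 4: C, bond orders sum to 4 (valence 4) → 0 H
  atom 5: F (halogen, monovalent) → 0 H
  atom 6: F (halogen, monovalent) → 0 H
  atom 7: F (halogen, monovalent) → 0 H
  atom 8: C, bond orders sum to 2 (valence 4) → 2 H
  atom 9: C, bond orders sum to 3 (valence 4) → 1 H
  atom 10: C, bond orders sum to 4 (valence 4) → 0 H
  atom 11: N, bond orders sum to 3 (valence 3) → 0 H
  atom 12: C, bond orders sum to 3 (valence 4) → 1 H
  atom 13: C, bond orders sum to 4 (valence 4) → 0 H
  atom 14: O, bond orders sum to 2 (valence 2) → 0 H
  atom 15: O, bond orders sum to 2 (valence 2) → 0 H
  atom 16: C, bond orders sum to 1 (valence 4) → 3 H
  atom 17: C, bond orders sum to 3 (valence 4) → 1 H
  atom 18: C, bond orders sum to 2 (valence 4) → 2 H
  atom 19: C, bond orders sum to 1 (valence 4) → 3 H
  atom 20: C, bond orders sum to 4 (valence 4) → 0 H
  atom 21: O, bond orders sum to 2 (valence 2) → 0 H
  atom 22: O, bond orders sum to 2 (valence 2) → 0 H
  atom 23: C, bond orders sum to 1 (valence 4) → 3 H
Totals → C:15, H:22, F:3, N:1, O:4.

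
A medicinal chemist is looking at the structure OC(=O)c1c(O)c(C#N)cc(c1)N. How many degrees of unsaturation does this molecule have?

7

Molecular formula: C8H6N2O3.
DoU = (2C + 2 + N − H − X) / 2, where X is the halogen count and O/S are ignored.
    = (2·8 + 2 + 2 − 6 − 0) / 2 = 14 / 2 = 7.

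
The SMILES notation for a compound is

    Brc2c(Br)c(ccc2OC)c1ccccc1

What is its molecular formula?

C13H10Br2O

Walk through each heavy atom and fill implicit hydrogens from standard valence (C 4, N 3, O 2, S 2, halogen 1); for lowercase aromatic atoms, an aromatic c carries 1 H when it has two neighbours and 0 H with three, and aromatic n carries 0 H:
  atom 1: Br (halogen, monovalent) → 0 H
  atom 2: aromatic c, 3 neighbours → 0 H
  atom 3: aromatic c, 3 neighbours → 0 H
  atom 4: Br (halogen, monovalent) → 0 H
  atom 5: aromatic c, 3 neighbours → 0 H
  atom 6: aromatic c, 2 neighbours → 1 H
  atom 7: aromatic c, 2 neighbours → 1 H
  atom 8: aromatic c, 3 neighbours → 0 H
  atom 9: O, bond orders sum to 2 (valence 2) → 0 H
  atom 10: C, bond orders sum to 1 (valence 4) → 3 H
  atom 11: aromatic c, 3 neighbours → 0 H
  atom 12: aromatic c, 2 neighbours → 1 H
  atom 13: aromatic c, 2 neighbours → 1 H
  atom 14: aromatic c, 2 neighbours → 1 H
  atom 15: aromatic c, 2 neighbours → 1 H
  atom 16: aromatic c, 2 neighbours → 1 H
Totals → C:13, H:10, Br:2, O:1.
In Hill order: C13H10Br2O.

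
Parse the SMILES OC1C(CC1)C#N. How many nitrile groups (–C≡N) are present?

The nitrile motif appears at heavy-atom position 6 in the SMILES.
Other groups present: 1 hydroxyl.
Nitrile count: 1.

1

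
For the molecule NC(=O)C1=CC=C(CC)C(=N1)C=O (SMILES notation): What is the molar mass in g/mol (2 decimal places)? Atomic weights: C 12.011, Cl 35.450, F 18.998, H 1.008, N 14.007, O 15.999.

178.19 g/mol

First, the molecular formula is C9H10N2O2 (counting implicit H from valence).
  C: 9 × 12.011 = 108.099
  H: 10 × 1.008 = 10.080
  N: 2 × 14.007 = 28.014
  O: 2 × 15.999 = 31.998
Sum: 9×12.011 + 10×1.008 + 2×14.007 + 2×15.999 = 178.191 → 178.19 g/mol.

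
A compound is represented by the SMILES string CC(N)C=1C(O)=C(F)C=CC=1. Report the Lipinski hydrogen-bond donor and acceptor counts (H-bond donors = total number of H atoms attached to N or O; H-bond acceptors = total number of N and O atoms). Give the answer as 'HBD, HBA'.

3, 2

Donors: find every N or O and count the H atoms it carries.
  atom 3 (N): bond orders sum to 1 → 2 H
  atom 6 (O): bond orders sum to 1 → 1 H
Lipinski HBD = 3.
Acceptors: N atoms = 1, O atoms = 1 → HBA = 2.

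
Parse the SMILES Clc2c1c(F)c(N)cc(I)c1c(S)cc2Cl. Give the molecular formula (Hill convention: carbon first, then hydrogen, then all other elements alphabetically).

C10H5Cl2FINS

Walk through each heavy atom and fill implicit hydrogens from standard valence (C 4, N 3, O 2, S 2, halogen 1); for lowercase aromatic atoms, an aromatic c carries 1 H when it has two neighbours and 0 H with three, and aromatic n carries 0 H:
  atom 1: Cl (halogen, monovalent) → 0 H
  atom 2: aromatic c, 3 neighbours → 0 H
  atom 3: aromatic c, 3 neighbours → 0 H
  atom 4: aromatic c, 3 neighbours → 0 H
  atom 5: F (halogen, monovalent) → 0 H
  atom 6: aromatic c, 3 neighbours → 0 H
  atom 7: N, bond orders sum to 1 (valence 3) → 2 H
  atom 8: aromatic c, 2 neighbours → 1 H
  atom 9: aromatic c, 3 neighbours → 0 H
  atom 10: I (halogen, monovalent) → 0 H
  atom 11: aromatic c, 3 neighbours → 0 H
  atom 12: aromatic c, 3 neighbours → 0 H
  atom 13: S, bond orders sum to 1 (valence 2) → 1 H
  atom 14: aromatic c, 2 neighbours → 1 H
  atom 15: aromatic c, 3 neighbours → 0 H
  atom 16: Cl (halogen, monovalent) → 0 H
Totals → C:10, H:5, Cl:2, F:1, I:1, N:1, S:1.
In Hill order: C10H5Cl2FINS.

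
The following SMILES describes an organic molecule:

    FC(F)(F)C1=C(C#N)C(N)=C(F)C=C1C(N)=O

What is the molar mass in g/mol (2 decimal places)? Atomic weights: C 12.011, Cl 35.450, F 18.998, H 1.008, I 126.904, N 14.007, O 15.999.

First, the molecular formula is C9H5F4N3O (counting implicit H from valence).
  C: 9 × 12.011 = 108.099
  F: 4 × 18.998 = 75.992
  H: 5 × 1.008 = 5.040
  N: 3 × 14.007 = 42.021
  O: 1 × 15.999 = 15.999
Sum: 9×12.011 + 4×18.998 + 5×1.008 + 3×14.007 + 1×15.999 = 247.151 → 247.15 g/mol.

247.15 g/mol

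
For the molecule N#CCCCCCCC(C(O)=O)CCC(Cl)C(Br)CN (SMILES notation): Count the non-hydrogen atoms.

Every atom symbol written in the SMILES (organic subset) is one heavy atom; implicit H are not written.
Heavy atoms by element → Br:1, C:14, Cl:1, N:2, O:2.
Total: 20.

20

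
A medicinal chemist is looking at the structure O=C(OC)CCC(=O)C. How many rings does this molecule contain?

In SMILES, each pair of matching ring-closure digits denotes one ring-closing bond; the number of such bonds equals the number of independent rings.
Ring-closure bonds here: 0.

0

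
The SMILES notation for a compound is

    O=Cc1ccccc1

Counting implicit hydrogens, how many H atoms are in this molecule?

Walk through each heavy atom and fill implicit hydrogens from standard valence (C 4, N 3, O 2, S 2, halogen 1); for lowercase aromatic atoms, an aromatic c carries 1 H when it has two neighbours and 0 H with three, and aromatic n carries 0 H:
  atom 1: O, bond orders sum to 2 (valence 2) → 0 H
  atom 2: C, bond orders sum to 3 (valence 4) → 1 H
  atom 3: aromatic c, 3 neighbours → 0 H
  atom 4: aromatic c, 2 neighbours → 1 H
  atom 5: aromatic c, 2 neighbours → 1 H
  atom 6: aromatic c, 2 neighbours → 1 H
  atom 7: aromatic c, 2 neighbours → 1 H
  atom 8: aromatic c, 2 neighbours → 1 H
Total hydrogens: 6.

6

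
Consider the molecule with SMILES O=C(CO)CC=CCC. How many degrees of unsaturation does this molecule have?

2

Molecular formula: C7H12O2.
DoU = (2C + 2 + N − H − X) / 2, where X is the halogen count and O/S are ignored.
    = (2·7 + 2 + 0 − 12 − 0) / 2 = 4 / 2 = 2.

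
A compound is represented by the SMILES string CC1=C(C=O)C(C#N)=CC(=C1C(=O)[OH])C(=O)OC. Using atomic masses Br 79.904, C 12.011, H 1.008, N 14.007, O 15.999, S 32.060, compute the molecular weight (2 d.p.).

First, the molecular formula is C12H9NO5 (counting implicit H from valence).
  C: 12 × 12.011 = 144.132
  H: 9 × 1.008 = 9.072
  N: 1 × 14.007 = 14.007
  O: 5 × 15.999 = 79.995
Sum: 12×12.011 + 9×1.008 + 1×14.007 + 5×15.999 = 247.206 → 247.21 g/mol.

247.21 g/mol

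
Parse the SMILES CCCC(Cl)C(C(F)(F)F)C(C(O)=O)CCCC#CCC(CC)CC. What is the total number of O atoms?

Scan the SMILES for O atoms (remember two-letter symbols like Cl and Br are single atoms).
Oxygen count: 2.

2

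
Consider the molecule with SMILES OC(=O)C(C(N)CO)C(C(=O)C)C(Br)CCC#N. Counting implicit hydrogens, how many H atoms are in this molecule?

17

Walk through each heavy atom and fill implicit hydrogens from standard valence (C 4, N 3, O 2, S 2, halogen 1):
  atom 1: O, bond orders sum to 1 (valence 2) → 1 H
  atom 2: C, bond orders sum to 4 (valence 4) → 0 H
  atom 3: O, bond orders sum to 2 (valence 2) → 0 H
  atom 4: C, bond orders sum to 3 (valence 4) → 1 H
  atom 5: C, bond orders sum to 3 (valence 4) → 1 H
  atom 6: N, bond orders sum to 1 (valence 3) → 2 H
  atom 7: C, bond orders sum to 2 (valence 4) → 2 H
  atom 8: O, bond orders sum to 1 (valence 2) → 1 H
  atom 9: C, bond orders sum to 3 (valence 4) → 1 H
  atom 10: C, bond orders sum to 4 (valence 4) → 0 H
  atom 11: O, bond orders sum to 2 (valence 2) → 0 H
  atom 12: C, bond orders sum to 1 (valence 4) → 3 H
  atom 13: C, bond orders sum to 3 (valence 4) → 1 H
  atom 14: Br (halogen, monovalent) → 0 H
  atom 15: C, bond orders sum to 2 (valence 4) → 2 H
  atom 16: C, bond orders sum to 2 (valence 4) → 2 H
  atom 17: C, bond orders sum to 4 (valence 4) → 0 H
  atom 18: N, bond orders sum to 3 (valence 3) → 0 H
Total hydrogens: 17.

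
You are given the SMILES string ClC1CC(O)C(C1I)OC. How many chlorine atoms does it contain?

1

Scan the SMILES for Cl atoms (remember two-letter symbols like Cl and Br are single atoms).
Chlorine count: 1.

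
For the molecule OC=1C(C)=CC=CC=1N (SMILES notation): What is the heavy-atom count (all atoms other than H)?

Every atom symbol written in the SMILES (organic subset) is one heavy atom; implicit H are not written.
Heavy atoms by element → C:7, N:1, O:1.
Total: 9.

9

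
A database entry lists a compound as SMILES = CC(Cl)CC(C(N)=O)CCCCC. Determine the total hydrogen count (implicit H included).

20

Walk through each heavy atom and fill implicit hydrogens from standard valence (C 4, N 3, O 2, S 2, halogen 1):
  atom 1: C, bond orders sum to 1 (valence 4) → 3 H
  atom 2: C, bond orders sum to 3 (valence 4) → 1 H
  atom 3: Cl (halogen, monovalent) → 0 H
  atom 4: C, bond orders sum to 2 (valence 4) → 2 H
  atom 5: C, bond orders sum to 3 (valence 4) → 1 H
  atom 6: C, bond orders sum to 4 (valence 4) → 0 H
  atom 7: N, bond orders sum to 1 (valence 3) → 2 H
  atom 8: O, bond orders sum to 2 (valence 2) → 0 H
  atom 9: C, bond orders sum to 2 (valence 4) → 2 H
  atom 10: C, bond orders sum to 2 (valence 4) → 2 H
  atom 11: C, bond orders sum to 2 (valence 4) → 2 H
  atom 12: C, bond orders sum to 2 (valence 4) → 2 H
  atom 13: C, bond orders sum to 1 (valence 4) → 3 H
Total hydrogens: 20.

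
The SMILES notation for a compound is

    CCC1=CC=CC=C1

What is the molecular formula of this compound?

C8H10

Walk through each heavy atom and fill implicit hydrogens from standard valence (C 4, N 3, O 2, S 2, halogen 1):
  atom 1: C, bond orders sum to 1 (valence 4) → 3 H
  atom 2: C, bond orders sum to 2 (valence 4) → 2 H
  atom 3: C, bond orders sum to 4 (valence 4) → 0 H
  atom 4: C, bond orders sum to 3 (valence 4) → 1 H
  atom 5: C, bond orders sum to 3 (valence 4) → 1 H
  atom 6: C, bond orders sum to 3 (valence 4) → 1 H
  atom 7: C, bond orders sum to 3 (valence 4) → 1 H
  atom 8: C, bond orders sum to 3 (valence 4) → 1 H
Totals → C:8, H:10.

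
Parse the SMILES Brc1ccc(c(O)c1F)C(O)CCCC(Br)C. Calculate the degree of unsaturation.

4

Molecular formula: C12H15Br2FO2.
DoU = (2C + 2 + N − H − X) / 2, where X is the halogen count and O/S are ignored.
    = (2·12 + 2 + 0 − 15 − 3) / 2 = 8 / 2 = 4.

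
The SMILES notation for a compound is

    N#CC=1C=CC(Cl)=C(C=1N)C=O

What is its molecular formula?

C8H5ClN2O

Walk through each heavy atom and fill implicit hydrogens from standard valence (C 4, N 3, O 2, S 2, halogen 1):
  atom 1: N, bond orders sum to 3 (valence 3) → 0 H
  atom 2: C, bond orders sum to 4 (valence 4) → 0 H
  atom 3: C, bond orders sum to 4 (valence 4) → 0 H
  atom 4: C, bond orders sum to 3 (valence 4) → 1 H
  atom 5: C, bond orders sum to 3 (valence 4) → 1 H
  atom 6: C, bond orders sum to 4 (valence 4) → 0 H
  atom 7: Cl (halogen, monovalent) → 0 H
  atom 8: C, bond orders sum to 4 (valence 4) → 0 H
  atom 9: C, bond orders sum to 4 (valence 4) → 0 H
  atom 10: N, bond orders sum to 1 (valence 3) → 2 H
  atom 11: C, bond orders sum to 3 (valence 4) → 1 H
  atom 12: O, bond orders sum to 2 (valence 2) → 0 H
Totals → C:8, H:5, Cl:1, N:2, O:1.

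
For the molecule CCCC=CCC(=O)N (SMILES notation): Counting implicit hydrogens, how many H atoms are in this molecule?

13

Walk through each heavy atom and fill implicit hydrogens from standard valence (C 4, N 3, O 2, S 2, halogen 1):
  atom 1: C, bond orders sum to 1 (valence 4) → 3 H
  atom 2: C, bond orders sum to 2 (valence 4) → 2 H
  atom 3: C, bond orders sum to 2 (valence 4) → 2 H
  atom 4: C, bond orders sum to 3 (valence 4) → 1 H
  atom 5: C, bond orders sum to 3 (valence 4) → 1 H
  atom 6: C, bond orders sum to 2 (valence 4) → 2 H
  atom 7: C, bond orders sum to 4 (valence 4) → 0 H
  atom 8: O, bond orders sum to 2 (valence 2) → 0 H
  atom 9: N, bond orders sum to 1 (valence 3) → 2 H
Total hydrogens: 13.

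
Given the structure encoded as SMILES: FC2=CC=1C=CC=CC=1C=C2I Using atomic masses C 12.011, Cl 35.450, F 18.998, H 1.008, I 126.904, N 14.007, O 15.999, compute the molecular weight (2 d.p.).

272.06 g/mol

First, the molecular formula is C10H6FI (counting implicit H from valence).
  C: 10 × 12.011 = 120.110
  F: 1 × 18.998 = 18.998
  H: 6 × 1.008 = 6.048
  I: 1 × 126.904 = 126.904
Sum: 10×12.011 + 1×18.998 + 6×1.008 + 1×126.904 = 272.060 → 272.06 g/mol.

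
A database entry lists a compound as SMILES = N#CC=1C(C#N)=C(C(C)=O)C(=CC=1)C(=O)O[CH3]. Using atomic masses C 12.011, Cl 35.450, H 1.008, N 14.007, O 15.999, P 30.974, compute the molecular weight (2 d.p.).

228.21 g/mol

First, the molecular formula is C12H8N2O3 (counting implicit H from valence).
  C: 12 × 12.011 = 144.132
  H: 8 × 1.008 = 8.064
  N: 2 × 14.007 = 28.014
  O: 3 × 15.999 = 47.997
Sum: 12×12.011 + 8×1.008 + 2×14.007 + 3×15.999 = 228.207 → 228.21 g/mol.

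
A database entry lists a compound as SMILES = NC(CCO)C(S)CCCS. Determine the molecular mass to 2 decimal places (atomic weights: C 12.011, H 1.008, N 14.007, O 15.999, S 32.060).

First, the molecular formula is C7H17NOS2 (counting implicit H from valence).
  C: 7 × 12.011 = 84.077
  H: 17 × 1.008 = 17.136
  N: 1 × 14.007 = 14.007
  O: 1 × 15.999 = 15.999
  S: 2 × 32.060 = 64.120
Sum: 7×12.011 + 17×1.008 + 1×14.007 + 1×15.999 + 2×32.060 = 195.339 → 195.34 g/mol.

195.34 g/mol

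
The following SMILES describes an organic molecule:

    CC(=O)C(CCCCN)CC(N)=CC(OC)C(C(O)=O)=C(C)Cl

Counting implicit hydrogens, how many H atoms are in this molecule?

27

Walk through each heavy atom and fill implicit hydrogens from standard valence (C 4, N 3, O 2, S 2, halogen 1):
  atom 1: C, bond orders sum to 1 (valence 4) → 3 H
  atom 2: C, bond orders sum to 4 (valence 4) → 0 H
  atom 3: O, bond orders sum to 2 (valence 2) → 0 H
  atom 4: C, bond orders sum to 3 (valence 4) → 1 H
  atom 5: C, bond orders sum to 2 (valence 4) → 2 H
  atom 6: C, bond orders sum to 2 (valence 4) → 2 H
  atom 7: C, bond orders sum to 2 (valence 4) → 2 H
  atom 8: C, bond orders sum to 2 (valence 4) → 2 H
  atom 9: N, bond orders sum to 1 (valence 3) → 2 H
  atom 10: C, bond orders sum to 2 (valence 4) → 2 H
  atom 11: C, bond orders sum to 4 (valence 4) → 0 H
  atom 12: N, bond orders sum to 1 (valence 3) → 2 H
  atom 13: C, bond orders sum to 3 (valence 4) → 1 H
  atom 14: C, bond orders sum to 3 (valence 4) → 1 H
  atom 15: O, bond orders sum to 2 (valence 2) → 0 H
  atom 16: C, bond orders sum to 1 (valence 4) → 3 H
  atom 17: C, bond orders sum to 4 (valence 4) → 0 H
  atom 18: C, bond orders sum to 4 (valence 4) → 0 H
  atom 19: O, bond orders sum to 1 (valence 2) → 1 H
  atom 20: O, bond orders sum to 2 (valence 2) → 0 H
  atom 21: C, bond orders sum to 4 (valence 4) → 0 H
  atom 22: C, bond orders sum to 1 (valence 4) → 3 H
  atom 23: Cl (halogen, monovalent) → 0 H
Total hydrogens: 27.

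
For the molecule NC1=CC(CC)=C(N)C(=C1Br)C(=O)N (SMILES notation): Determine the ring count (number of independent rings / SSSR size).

1

In SMILES, each pair of matching ring-closure digits denotes one ring-closing bond; the number of such bonds equals the number of independent rings.
Ring-closure bonds here: 1.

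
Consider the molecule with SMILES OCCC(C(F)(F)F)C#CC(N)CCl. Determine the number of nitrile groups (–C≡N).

Scan the SMILES for the nitrile motif — none present.
Groups that are present: 1 alkyne, 1 hydroxyl, 1 primary amine.

0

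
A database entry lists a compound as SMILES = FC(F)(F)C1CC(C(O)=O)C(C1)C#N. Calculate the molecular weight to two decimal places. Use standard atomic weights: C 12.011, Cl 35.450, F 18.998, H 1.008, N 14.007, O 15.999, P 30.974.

207.15 g/mol

First, the molecular formula is C8H8F3NO2 (counting implicit H from valence).
  C: 8 × 12.011 = 96.088
  F: 3 × 18.998 = 56.994
  H: 8 × 1.008 = 8.064
  N: 1 × 14.007 = 14.007
  O: 2 × 15.999 = 31.998
Sum: 8×12.011 + 3×18.998 + 8×1.008 + 1×14.007 + 2×15.999 = 207.151 → 207.15 g/mol.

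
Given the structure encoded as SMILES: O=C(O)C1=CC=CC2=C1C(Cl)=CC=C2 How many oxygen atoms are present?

2

Scan the SMILES for O atoms (remember two-letter symbols like Cl and Br are single atoms).
Oxygen count: 2.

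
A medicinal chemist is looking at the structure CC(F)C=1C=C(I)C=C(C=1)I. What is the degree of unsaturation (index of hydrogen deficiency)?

Degree of unsaturation = (number of rings) + (number of π bonds).
Ring closures in the SMILES: 1.
π bonds: 3 double bonds (each 1 DoU) → 3 DoU from unsaturation.
Total DoU = 1 + 3 = 4.

4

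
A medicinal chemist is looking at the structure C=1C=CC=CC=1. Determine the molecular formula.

Walk through each heavy atom and fill implicit hydrogens from standard valence (C 4, N 3, O 2, S 2, halogen 1):
  atom 1: C, bond orders sum to 3 (valence 4) → 1 H
  atom 2: C, bond orders sum to 3 (valence 4) → 1 H
  atom 3: C, bond orders sum to 3 (valence 4) → 1 H
  atom 4: C, bond orders sum to 3 (valence 4) → 1 H
  atom 5: C, bond orders sum to 3 (valence 4) → 1 H
  atom 6: C, bond orders sum to 3 (valence 4) → 1 H
Totals → C:6, H:6.

C6H6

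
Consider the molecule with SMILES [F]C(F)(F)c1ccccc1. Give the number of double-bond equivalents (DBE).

Molecular formula: C7H5F3.
DoU = (2C + 2 + N − H − X) / 2, where X is the halogen count and O/S are ignored.
    = (2·7 + 2 + 0 − 5 − 3) / 2 = 8 / 2 = 4.

4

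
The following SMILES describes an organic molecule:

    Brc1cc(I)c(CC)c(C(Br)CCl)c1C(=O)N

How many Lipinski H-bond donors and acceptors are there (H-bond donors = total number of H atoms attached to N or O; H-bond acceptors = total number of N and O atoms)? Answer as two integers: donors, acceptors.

Donors: find every N or O and count the H atoms it carries.
  atom 16 (O): bond orders sum to 2 → 0 H
  atom 17 (N): bond orders sum to 1 → 2 H
Lipinski HBD = 2.
Acceptors: N atoms = 1, O atoms = 1 → HBA = 2.

2, 2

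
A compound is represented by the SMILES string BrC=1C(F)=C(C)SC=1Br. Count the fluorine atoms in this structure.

1

Scan the SMILES for F atoms (remember two-letter symbols like Cl and Br are single atoms).
Fluorine count: 1.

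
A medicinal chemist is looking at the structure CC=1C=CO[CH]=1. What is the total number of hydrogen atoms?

6

Walk through each heavy atom and fill implicit hydrogens from standard valence (C 4, N 3, O 2, S 2, halogen 1):
  atom 1: C, bond orders sum to 1 (valence 4) → 3 H
  atom 2: C, bond orders sum to 4 (valence 4) → 0 H
  atom 3: C, bond orders sum to 3 (valence 4) → 1 H
  atom 4: C, bond orders sum to 3 (valence 4) → 1 H
  atom 5: O, bond orders sum to 2 (valence 2) → 0 H
  atom 6: C with explicit H count 1
Total hydrogens: 6.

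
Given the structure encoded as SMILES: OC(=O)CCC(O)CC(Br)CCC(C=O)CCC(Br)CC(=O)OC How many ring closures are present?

0

In SMILES, each pair of matching ring-closure digits denotes one ring-closing bond; the number of such bonds equals the number of independent rings.
Ring-closure bonds here: 0.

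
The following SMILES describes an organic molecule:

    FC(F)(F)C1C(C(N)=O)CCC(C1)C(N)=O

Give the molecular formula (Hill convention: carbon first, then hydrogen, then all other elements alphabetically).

C9H13F3N2O2

Walk through each heavy atom and fill implicit hydrogens from standard valence (C 4, N 3, O 2, S 2, halogen 1):
  atom 1: F (halogen, monovalent) → 0 H
  atom 2: C, bond orders sum to 4 (valence 4) → 0 H
  atom 3: F (halogen, monovalent) → 0 H
  atom 4: F (halogen, monovalent) → 0 H
  atom 5: C, bond orders sum to 3 (valence 4) → 1 H
  atom 6: C, bond orders sum to 3 (valence 4) → 1 H
  atom 7: C, bond orders sum to 4 (valence 4) → 0 H
  atom 8: N, bond orders sum to 1 (valence 3) → 2 H
  atom 9: O, bond orders sum to 2 (valence 2) → 0 H
  atom 10: C, bond orders sum to 2 (valence 4) → 2 H
  atom 11: C, bond orders sum to 2 (valence 4) → 2 H
  atom 12: C, bond orders sum to 3 (valence 4) → 1 H
  atom 13: C, bond orders sum to 2 (valence 4) → 2 H
  atom 14: C, bond orders sum to 4 (valence 4) → 0 H
  atom 15: N, bond orders sum to 1 (valence 3) → 2 H
  atom 16: O, bond orders sum to 2 (valence 2) → 0 H
Totals → C:9, H:13, F:3, N:2, O:2.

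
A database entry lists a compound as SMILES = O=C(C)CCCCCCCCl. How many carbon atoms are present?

9

Count every carbon token in the SMILES (each C, including those in ring-closure positions and inside branches).
Carbon count: 9.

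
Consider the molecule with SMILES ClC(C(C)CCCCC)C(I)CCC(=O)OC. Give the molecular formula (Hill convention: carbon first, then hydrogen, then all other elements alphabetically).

Walk through each heavy atom and fill implicit hydrogens from standard valence (C 4, N 3, O 2, S 2, halogen 1):
  atom 1: Cl (halogen, monovalent) → 0 H
  atom 2: C, bond orders sum to 3 (valence 4) → 1 H
  atom 3: C, bond orders sum to 3 (valence 4) → 1 H
  atom 4: C, bond orders sum to 1 (valence 4) → 3 H
  atom 5: C, bond orders sum to 2 (valence 4) → 2 H
  atom 6: C, bond orders sum to 2 (valence 4) → 2 H
  atom 7: C, bond orders sum to 2 (valence 4) → 2 H
  atom 8: C, bond orders sum to 2 (valence 4) → 2 H
  atom 9: C, bond orders sum to 1 (valence 4) → 3 H
  atom 10: C, bond orders sum to 3 (valence 4) → 1 H
  atom 11: I (halogen, monovalent) → 0 H
  atom 12: C, bond orders sum to 2 (valence 4) → 2 H
  atom 13: C, bond orders sum to 2 (valence 4) → 2 H
  atom 14: C, bond orders sum to 4 (valence 4) → 0 H
  atom 15: O, bond orders sum to 2 (valence 2) → 0 H
  atom 16: O, bond orders sum to 2 (valence 2) → 0 H
  atom 17: C, bond orders sum to 1 (valence 4) → 3 H
Totals → C:13, H:24, Cl:1, I:1, O:2.
In Hill order: C13H24ClIO2.

C13H24ClIO2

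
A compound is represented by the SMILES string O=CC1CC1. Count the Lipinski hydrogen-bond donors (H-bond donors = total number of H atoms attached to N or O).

0

Donors: find every N or O and count the H atoms it carries.
  atom 1 (O): bond orders sum to 2 → 0 H
Lipinski HBD = 0.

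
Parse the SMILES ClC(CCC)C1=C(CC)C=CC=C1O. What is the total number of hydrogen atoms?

17

Walk through each heavy atom and fill implicit hydrogens from standard valence (C 4, N 3, O 2, S 2, halogen 1):
  atom 1: Cl (halogen, monovalent) → 0 H
  atom 2: C, bond orders sum to 3 (valence 4) → 1 H
  atom 3: C, bond orders sum to 2 (valence 4) → 2 H
  atom 4: C, bond orders sum to 2 (valence 4) → 2 H
  atom 5: C, bond orders sum to 1 (valence 4) → 3 H
  atom 6: C, bond orders sum to 4 (valence 4) → 0 H
  atom 7: C, bond orders sum to 4 (valence 4) → 0 H
  atom 8: C, bond orders sum to 2 (valence 4) → 2 H
  atom 9: C, bond orders sum to 1 (valence 4) → 3 H
  atom 10: C, bond orders sum to 3 (valence 4) → 1 H
  atom 11: C, bond orders sum to 3 (valence 4) → 1 H
  atom 12: C, bond orders sum to 3 (valence 4) → 1 H
  atom 13: C, bond orders sum to 4 (valence 4) → 0 H
  atom 14: O, bond orders sum to 1 (valence 2) → 1 H
Total hydrogens: 17.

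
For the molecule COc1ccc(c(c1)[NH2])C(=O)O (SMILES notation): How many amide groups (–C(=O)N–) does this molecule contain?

Scan the SMILES for the amide motif — none present.
Groups that are present: 1 carboxylic acid, 1 ether, 1 primary amine.

0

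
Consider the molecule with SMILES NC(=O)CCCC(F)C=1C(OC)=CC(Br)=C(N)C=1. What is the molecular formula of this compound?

Walk through each heavy atom and fill implicit hydrogens from standard valence (C 4, N 3, O 2, S 2, halogen 1):
  atom 1: N, bond orders sum to 1 (valence 3) → 2 H
  atom 2: C, bond orders sum to 4 (valence 4) → 0 H
  atom 3: O, bond orders sum to 2 (valence 2) → 0 H
  atom 4: C, bond orders sum to 2 (valence 4) → 2 H
  atom 5: C, bond orders sum to 2 (valence 4) → 2 H
  atom 6: C, bond orders sum to 2 (valence 4) → 2 H
  atom 7: C, bond orders sum to 3 (valence 4) → 1 H
  atom 8: F (halogen, monovalent) → 0 H
  atom 9: C, bond orders sum to 4 (valence 4) → 0 H
  atom 10: C, bond orders sum to 4 (valence 4) → 0 H
  atom 11: O, bond orders sum to 2 (valence 2) → 0 H
  atom 12: C, bond orders sum to 1 (valence 4) → 3 H
  atom 13: C, bond orders sum to 3 (valence 4) → 1 H
  atom 14: C, bond orders sum to 4 (valence 4) → 0 H
  atom 15: Br (halogen, monovalent) → 0 H
  atom 16: C, bond orders sum to 4 (valence 4) → 0 H
  atom 17: N, bond orders sum to 1 (valence 3) → 2 H
  atom 18: C, bond orders sum to 3 (valence 4) → 1 H
Totals → C:12, H:16, Br:1, F:1, N:2, O:2.

C12H16BrFN2O2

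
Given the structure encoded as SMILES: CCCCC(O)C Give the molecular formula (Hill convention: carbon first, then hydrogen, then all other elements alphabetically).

Walk through each heavy atom and fill implicit hydrogens from standard valence (C 4, N 3, O 2, S 2, halogen 1):
  atom 1: C, bond orders sum to 1 (valence 4) → 3 H
  atom 2: C, bond orders sum to 2 (valence 4) → 2 H
  atom 3: C, bond orders sum to 2 (valence 4) → 2 H
  atom 4: C, bond orders sum to 2 (valence 4) → 2 H
  atom 5: C, bond orders sum to 3 (valence 4) → 1 H
  atom 6: O, bond orders sum to 1 (valence 2) → 1 H
  atom 7: C, bond orders sum to 1 (valence 4) → 3 H
Totals → C:6, H:14, O:1.
In Hill order: C6H14O.

C6H14O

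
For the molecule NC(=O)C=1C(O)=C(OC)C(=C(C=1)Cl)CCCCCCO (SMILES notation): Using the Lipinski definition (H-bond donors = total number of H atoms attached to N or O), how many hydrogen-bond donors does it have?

Donors: find every N or O and count the H atoms it carries.
  atom 1 (N): bond orders sum to 1 → 2 H
  atom 3 (O): bond orders sum to 2 → 0 H
  atom 6 (O): bond orders sum to 1 → 1 H
  atom 8 (O): bond orders sum to 2 → 0 H
  atom 20 (O): bond orders sum to 1 → 1 H
Lipinski HBD = 4.

4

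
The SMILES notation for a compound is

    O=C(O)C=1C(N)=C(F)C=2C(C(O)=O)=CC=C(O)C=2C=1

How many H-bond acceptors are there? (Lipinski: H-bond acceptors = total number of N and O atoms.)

6

N atoms: 1; O atoms: 5.
Lipinski HBA = 1 + 5 = 6.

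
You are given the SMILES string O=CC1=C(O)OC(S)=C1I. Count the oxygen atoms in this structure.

Scan the SMILES for O atoms (remember two-letter symbols like Cl and Br are single atoms).
Oxygen count: 3.

3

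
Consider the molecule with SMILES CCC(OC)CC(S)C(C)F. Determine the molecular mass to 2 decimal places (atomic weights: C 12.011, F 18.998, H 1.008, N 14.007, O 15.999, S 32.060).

180.28 g/mol

First, the molecular formula is C8H17FOS (counting implicit H from valence).
  C: 8 × 12.011 = 96.088
  F: 1 × 18.998 = 18.998
  H: 17 × 1.008 = 17.136
  O: 1 × 15.999 = 15.999
  S: 1 × 32.060 = 32.060
Sum: 8×12.011 + 1×18.998 + 17×1.008 + 1×15.999 + 1×32.060 = 180.281 → 180.28 g/mol.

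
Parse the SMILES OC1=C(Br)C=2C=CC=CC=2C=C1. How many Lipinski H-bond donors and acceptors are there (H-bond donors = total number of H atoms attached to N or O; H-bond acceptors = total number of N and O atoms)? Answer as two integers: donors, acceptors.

1, 1

Donors: find every N or O and count the H atoms it carries.
  atom 1 (O): bond orders sum to 1 → 1 H
Lipinski HBD = 1.
Acceptors: N atoms = 0, O atoms = 1 → HBA = 1.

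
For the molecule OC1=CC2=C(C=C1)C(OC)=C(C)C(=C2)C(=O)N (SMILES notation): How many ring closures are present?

In SMILES, each pair of matching ring-closure digits denotes one ring-closing bond; the number of such bonds equals the number of independent rings.
Ring-closure bonds here: 2.

2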